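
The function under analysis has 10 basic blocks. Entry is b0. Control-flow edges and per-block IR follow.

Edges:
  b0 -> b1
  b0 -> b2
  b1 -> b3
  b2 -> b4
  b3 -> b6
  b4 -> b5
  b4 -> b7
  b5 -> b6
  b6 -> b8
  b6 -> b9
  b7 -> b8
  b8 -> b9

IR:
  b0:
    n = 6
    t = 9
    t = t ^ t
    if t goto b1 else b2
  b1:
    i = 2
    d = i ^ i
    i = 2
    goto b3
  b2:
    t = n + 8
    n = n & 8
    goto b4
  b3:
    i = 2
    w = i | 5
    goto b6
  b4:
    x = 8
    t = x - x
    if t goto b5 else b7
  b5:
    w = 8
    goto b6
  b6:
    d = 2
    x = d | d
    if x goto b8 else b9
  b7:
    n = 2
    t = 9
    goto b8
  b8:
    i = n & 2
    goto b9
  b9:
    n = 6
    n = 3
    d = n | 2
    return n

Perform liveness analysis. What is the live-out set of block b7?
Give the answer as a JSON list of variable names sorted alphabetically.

def/use:
  b0: def={n,t} ue=∅
  b1: def={d,i} ue=∅
  b2: def={n,t} ue={n}
  b3: def={i,w} ue=∅
  b4: def={t,x} ue=∅
  b5: def={w} ue=∅
  b6: def={d,x} ue=∅
  b7: def={n,t} ue=∅
  b8: def={i} ue={n}
  b9: def={d,n} ue=∅

Live sets:
  b0 li=∅ lo={n}
  b1 li={n} lo={n}
  b2 li={n} lo={n}
  b3 li={n} lo={n}
  b4 li={n} lo={n}
  b5 li={n} lo={n}
  b6 li={n} lo={n}
  b7 li=∅ lo={n}
  b8 li={n} lo=∅
  b9 li=∅ lo=∅

live-out(b7) = ["n"]

Answer: ["n"]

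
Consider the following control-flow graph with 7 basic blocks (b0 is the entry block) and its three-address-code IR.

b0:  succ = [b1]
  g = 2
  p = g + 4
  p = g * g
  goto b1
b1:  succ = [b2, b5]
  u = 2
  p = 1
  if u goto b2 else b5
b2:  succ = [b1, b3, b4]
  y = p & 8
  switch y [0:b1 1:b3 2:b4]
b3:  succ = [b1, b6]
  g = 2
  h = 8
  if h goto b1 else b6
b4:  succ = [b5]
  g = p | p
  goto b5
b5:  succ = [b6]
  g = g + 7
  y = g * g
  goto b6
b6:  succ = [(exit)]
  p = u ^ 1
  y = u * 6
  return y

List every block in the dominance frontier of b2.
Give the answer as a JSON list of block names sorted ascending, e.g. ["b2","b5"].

idom tree: b1←b0 b2←b1 b3←b2 b4←b2 b5←b1 b6←b1
Join-block Dom:
  b1: preds {b0,b2,b3}: {b0} ∩ {b0,b1,b2} ∩ {b0,b1,b2,b3} = {b0}; idom=b0
  b5: preds {b1,b4}: {b0,b1} ∩ {b0,b1,b2,b4} = {b0,b1}; idom=b1
  b6: preds {b3,b5}: {b0,b1,b2,b3} ∩ {b0,b1,b5} = {b0,b1}; idom=b1

DF derivation:
  b1←b0: walk · to b0
  b1←b2: walk b2→b1 to b0
  b1←b3: walk b3→b2→b1 to b0
  b5←b1: walk · to b1
  b5←b4: walk b4→b2 to b1
  b6←b3: walk b3→b2 to b1
  b6←b5: walk b5 to b1
  DF(b0)=∅
  DF(b1)={b1}
  DF(b2)={b1,b5,b6}
  DF(b3)={b1,b6}
  DF(b4)={b5}
  DF(b5)={b6}
  DF(b6)=∅

DF(b2) = ["b1", "b5", "b6"]

Answer: ["b1", "b5", "b6"]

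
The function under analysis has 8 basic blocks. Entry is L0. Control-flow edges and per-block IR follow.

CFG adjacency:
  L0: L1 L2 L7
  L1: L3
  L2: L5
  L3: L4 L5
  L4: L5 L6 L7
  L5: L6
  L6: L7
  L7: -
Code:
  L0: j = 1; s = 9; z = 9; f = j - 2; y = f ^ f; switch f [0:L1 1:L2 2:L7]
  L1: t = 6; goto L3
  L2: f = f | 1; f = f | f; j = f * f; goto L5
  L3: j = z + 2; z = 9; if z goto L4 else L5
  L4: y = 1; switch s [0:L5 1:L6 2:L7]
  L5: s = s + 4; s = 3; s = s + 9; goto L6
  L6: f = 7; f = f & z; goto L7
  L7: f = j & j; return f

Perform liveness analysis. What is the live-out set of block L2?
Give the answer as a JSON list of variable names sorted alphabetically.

Per-block:
  L0: def={f,j,s,y,z} ue=∅
  L1: def={t} ue=∅
  L2: def={f,j} ue={f}
  L3: def={j,z} ue={z}
  L4: def={y} ue={s}
  L5: def={s} ue={s}
  L6: def={f} ue={z}
  L7: def={f} ue={j}

Liveness:
  L0: in=∅ out={f,j,s,z}
  L1: in={s,z} out={s,z}
  L2: in={f,s,z} out={j,s,z}
  L3: in={s,z} out={j,s,z}
  L4: in={j,s,z} out={j,s,z}
  L5: in={j,s,z} out={j,z}
  L6: in={j,z} out={j}
  L7: in={j} out=∅

live-out(L2) = ["j", "s", "z"]

Answer: ["j", "s", "z"]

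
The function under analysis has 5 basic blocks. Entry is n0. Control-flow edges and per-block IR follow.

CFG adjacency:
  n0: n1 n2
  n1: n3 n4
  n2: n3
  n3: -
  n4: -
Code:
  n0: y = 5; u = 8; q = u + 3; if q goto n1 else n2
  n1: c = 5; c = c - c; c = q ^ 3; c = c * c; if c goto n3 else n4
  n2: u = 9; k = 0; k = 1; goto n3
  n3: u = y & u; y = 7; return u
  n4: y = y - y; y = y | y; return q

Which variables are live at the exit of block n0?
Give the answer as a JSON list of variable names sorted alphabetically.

Per-block:
  n0: {q,u,y} / ∅
  n1: {c} / {q}
  n2: {k,u} / ∅
  n3: {u,y} / {u,y}
  n4: {y} / {q,y}

Liveness:
  n0: in=∅ out={q,u,y}
  n1: in={q,u,y} out={q,u,y}
  n2: in={y} out={u,y}
  n3: in={u,y} out=∅
  n4: in={q,y} out=∅

live-out(n0) = ["q", "u", "y"]

Answer: ["q", "u", "y"]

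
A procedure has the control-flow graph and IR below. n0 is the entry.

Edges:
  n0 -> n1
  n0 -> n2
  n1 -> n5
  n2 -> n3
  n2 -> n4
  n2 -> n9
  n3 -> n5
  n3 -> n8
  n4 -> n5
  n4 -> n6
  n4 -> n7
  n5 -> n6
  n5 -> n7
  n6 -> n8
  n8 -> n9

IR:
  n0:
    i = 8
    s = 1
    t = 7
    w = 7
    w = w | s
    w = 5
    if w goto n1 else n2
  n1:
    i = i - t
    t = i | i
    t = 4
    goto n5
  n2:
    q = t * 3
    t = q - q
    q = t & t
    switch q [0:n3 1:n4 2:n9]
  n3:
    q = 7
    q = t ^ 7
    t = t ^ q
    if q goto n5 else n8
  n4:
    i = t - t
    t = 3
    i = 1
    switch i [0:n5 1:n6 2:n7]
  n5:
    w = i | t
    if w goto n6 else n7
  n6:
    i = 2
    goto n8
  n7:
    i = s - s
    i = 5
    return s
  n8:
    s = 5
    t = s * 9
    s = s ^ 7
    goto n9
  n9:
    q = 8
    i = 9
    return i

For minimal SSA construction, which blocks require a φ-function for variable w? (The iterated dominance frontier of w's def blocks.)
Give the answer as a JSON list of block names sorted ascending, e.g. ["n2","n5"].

Answer: ["n6", "n7", "n8", "n9"]

Derivation:
idom tree: n1←n0 n2←n0 n3←n2 n4←n2 n5←n0 n6←n0 n7←n0 n8←n0 n9←n0
Dom∩ at merges:
  n5: preds {n1,n3,n4}: {n0,n1} ∩ {n0,n2,n3} ∩ {n0,n2,n4} = {n0}; idom=n0
  n6: preds {n4,n5}: {n0,n2,n4} ∩ {n0,n5} = {n0}; idom=n0
  n7: preds {n4,n5}: {n0,n2,n4} ∩ {n0,n5} = {n0}; idom=n0
  n8: preds {n3,n6}: {n0,n2,n3} ∩ {n0,n6} = {n0}; idom=n0
  n9: preds {n2,n8}: {n0,n2} ∩ {n0,n8} = {n0}; idom=n0

DF walk-up:
  join n5 pred n1: n1 stop@n0
  join n5 pred n3: n3→n2 stop@n0
  join n5 pred n4: n4→n2 stop@n0
  join n6 pred n4: n4→n2 stop@n0
  join n6 pred n5: n5 stop@n0
  join n7 pred n4: n4→n2 stop@n0
  join n7 pred n5: n5 stop@n0
  join n8 pred n3: n3→n2 stop@n0
  join n8 pred n6: n6 stop@n0
  join n9 pred n2: n2 stop@n0
  join n9 pred n8: n8 stop@n0
  DF(n0)=∅
  DF(n1)={n5}
  DF(n2)={n5,n6,n7,n8,n9}
  DF(n3)={n5,n8}
  DF(n4)={n5,n6,n7}
  DF(n5)={n6,n7}
  DF(n6)={n8}
  DF(n7)=∅
  DF(n8)={n9}
  DF(n9)=∅

φ for w: defs {n0,n5}
  DF⁺ = {n6,n7,n8,n9}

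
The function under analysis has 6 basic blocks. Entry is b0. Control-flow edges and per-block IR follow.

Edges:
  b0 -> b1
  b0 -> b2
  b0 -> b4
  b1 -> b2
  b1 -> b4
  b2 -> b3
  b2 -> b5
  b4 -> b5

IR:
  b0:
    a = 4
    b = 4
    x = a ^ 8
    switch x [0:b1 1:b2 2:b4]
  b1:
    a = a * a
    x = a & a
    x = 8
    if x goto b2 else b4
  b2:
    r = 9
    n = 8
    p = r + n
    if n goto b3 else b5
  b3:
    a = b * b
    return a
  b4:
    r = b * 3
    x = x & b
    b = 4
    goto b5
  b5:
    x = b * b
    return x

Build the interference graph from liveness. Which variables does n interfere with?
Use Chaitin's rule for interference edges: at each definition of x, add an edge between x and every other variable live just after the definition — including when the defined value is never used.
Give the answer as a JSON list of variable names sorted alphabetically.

def/use:
  b0: def={a,b,x} ue=∅
  b1: def={a,x} ue={a}
  b2: def={n,p,r} ue=∅
  b3: def={a} ue={b}
  b4: def={b,r,x} ue={b,x}
  b5: def={x} ue={b}

Backward fixpoint:
  b0: in=∅ out={a,b,x}
  b1: in={a,b} out={b,x}
  b2: in={b} out={b}
  b3: in={b} out=∅
  b4: in={b,x} out={b}
  b5: in={b} out=∅

Conflict graph:
  a: {b,x}
  b: {a,n,p,r,x}
  n: {b,p,r}
  p: {b,n}
  r: {b,n,x}
  x: {a,b,r}

N(n) = ["b", "p", "r"]

Answer: ["b", "p", "r"]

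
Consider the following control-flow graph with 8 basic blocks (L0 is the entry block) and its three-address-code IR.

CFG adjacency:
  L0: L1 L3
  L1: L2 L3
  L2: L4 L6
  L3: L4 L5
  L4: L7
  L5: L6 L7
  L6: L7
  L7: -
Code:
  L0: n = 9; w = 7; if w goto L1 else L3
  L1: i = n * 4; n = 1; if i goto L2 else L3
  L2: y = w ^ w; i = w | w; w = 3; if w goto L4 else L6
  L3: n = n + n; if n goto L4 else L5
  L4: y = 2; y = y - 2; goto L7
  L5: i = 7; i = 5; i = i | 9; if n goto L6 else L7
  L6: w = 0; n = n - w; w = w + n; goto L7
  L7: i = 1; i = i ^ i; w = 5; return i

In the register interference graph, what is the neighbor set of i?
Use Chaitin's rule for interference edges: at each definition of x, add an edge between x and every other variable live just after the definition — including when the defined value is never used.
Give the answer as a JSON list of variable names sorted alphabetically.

Per-block:
  L0: def={n,w} ue=∅
  L1: def={i,n} ue={n}
  L2: def={i,w,y} ue={w}
  L3: def={n} ue={n}
  L4: def={y} ue=∅
  L5: def={i} ue={n}
  L6: def={n,w} ue={n}
  L7: def={i,w} ue=∅

Backward fixpoint:
  L0: in=∅ out={n,w}
  L1: in={n,w} out={n,w}
  L2: in={n,w} out={n}
  L3: in={n} out={n}
  L4: in=∅ out=∅
  L5: in={n} out={n}
  L6: in={n} out=∅
  L7: in=∅ out=∅

Conflict graph:
  i↔{n,w}
  n↔{i,w,y}
  w↔{i,n,y}
  y↔{n,w}

N(i) = ["n", "w"]

Answer: ["n", "w"]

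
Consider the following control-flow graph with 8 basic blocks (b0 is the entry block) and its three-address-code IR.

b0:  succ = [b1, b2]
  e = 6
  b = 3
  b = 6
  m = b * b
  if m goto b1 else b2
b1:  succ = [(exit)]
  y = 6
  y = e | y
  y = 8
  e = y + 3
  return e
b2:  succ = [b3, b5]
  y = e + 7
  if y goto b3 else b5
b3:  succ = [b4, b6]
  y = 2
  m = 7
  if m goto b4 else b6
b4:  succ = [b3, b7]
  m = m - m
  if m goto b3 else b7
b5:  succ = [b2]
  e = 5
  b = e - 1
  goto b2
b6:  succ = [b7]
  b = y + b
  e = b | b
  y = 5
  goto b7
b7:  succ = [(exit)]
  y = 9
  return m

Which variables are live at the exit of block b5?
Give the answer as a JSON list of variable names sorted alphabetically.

Answer: ["b", "e"]

Working:
Per-block:
  b0 def {b,e,m} use ∅
  b1 def {e,y} use {e}
  b2 def {y} use {e}
  b3 def {m,y} use ∅
  b4 def {m} use {m}
  b5 def {b,e} use ∅
  b6 def {b,e,y} use {b,y}
  b7 def {y} use {m}

Liveness:
  b0 li=∅ lo={b,e}
  b1 li={e} lo=∅
  b2 li={b,e} lo={b}
  b3 li={b} lo={b,m,y}
  b4 li={b,m} lo={b,m}
  b5 li=∅ lo={b,e}
  b6 li={b,m,y} lo={m}
  b7 li={m} lo=∅

live-out(b5) = ["b", "e"]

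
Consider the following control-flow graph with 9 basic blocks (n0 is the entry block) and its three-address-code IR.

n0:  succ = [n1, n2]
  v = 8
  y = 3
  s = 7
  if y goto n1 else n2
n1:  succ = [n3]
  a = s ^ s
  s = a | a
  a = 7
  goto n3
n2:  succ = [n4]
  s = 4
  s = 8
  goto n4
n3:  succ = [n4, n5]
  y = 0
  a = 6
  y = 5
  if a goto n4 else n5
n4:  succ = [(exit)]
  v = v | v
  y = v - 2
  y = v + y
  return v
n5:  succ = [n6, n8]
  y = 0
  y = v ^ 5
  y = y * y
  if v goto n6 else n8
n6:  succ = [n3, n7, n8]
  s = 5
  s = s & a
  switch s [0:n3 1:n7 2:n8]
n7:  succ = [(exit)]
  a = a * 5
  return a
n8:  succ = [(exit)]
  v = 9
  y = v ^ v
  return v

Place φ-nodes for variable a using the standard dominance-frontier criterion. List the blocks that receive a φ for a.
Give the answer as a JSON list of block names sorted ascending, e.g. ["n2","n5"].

Answer: ["n3", "n4"]

Working:
idom tree: n1←n0 n2←n0 n3←n1 n4←n0 n5←n3 n6←n5 n7←n6 n8←n5
Join-block Dom:
  n3: preds {n1,n6}: {n0,n1} ∩ {n0,n1,n3,n5,n6} = {n0,n1}; idom=n1
  n4: preds {n2,n3}: {n0,n2} ∩ {n0,n1,n3} = {n0}; idom=n0
  n8: preds {n5,n6}: {n0,n1,n3,n5} ∩ {n0,n1,n3,n5,n6} = {n0,n1,n3,n5}; idom=n5

DF derivation:
  join n3 pred n1: · stop@n1
  join n3 pred n6: n6→n5→n3 stop@n1
  join n4 pred n2: n2 stop@n0
  join n4 pred n3: n3→n1 stop@n0
  join n8 pred n5: · stop@n5
  join n8 pred n6: n6 stop@n5
  DF(n0)=∅
  DF(n1)={n4}
  DF(n2)={n4}
  DF(n3)={n3,n4}
  DF(n4)=∅
  DF(n5)={n3}
  DF(n6)={n3,n8}
  DF(n7)=∅
  DF(n8)=∅

φ for a: defs {n1,n3,n7}
  DF⁺ = {n3,n4}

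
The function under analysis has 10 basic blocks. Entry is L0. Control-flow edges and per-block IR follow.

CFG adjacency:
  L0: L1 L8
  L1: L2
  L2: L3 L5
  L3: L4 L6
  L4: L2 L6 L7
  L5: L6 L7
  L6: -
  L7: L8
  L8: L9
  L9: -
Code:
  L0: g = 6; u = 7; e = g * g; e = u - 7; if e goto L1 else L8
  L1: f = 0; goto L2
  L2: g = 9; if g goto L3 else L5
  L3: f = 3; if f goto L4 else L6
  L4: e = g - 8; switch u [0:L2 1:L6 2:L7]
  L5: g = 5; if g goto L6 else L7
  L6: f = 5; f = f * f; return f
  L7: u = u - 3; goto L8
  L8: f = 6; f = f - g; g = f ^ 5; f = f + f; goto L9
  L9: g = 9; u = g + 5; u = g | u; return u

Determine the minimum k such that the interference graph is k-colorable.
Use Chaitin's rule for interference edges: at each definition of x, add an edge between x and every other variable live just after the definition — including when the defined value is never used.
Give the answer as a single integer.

Per-block:
  L0: {e,g,u} / ∅
  L1: {f} / ∅
  L2: {g} / ∅
  L3: {f} / ∅
  L4: {e} / {g,u}
  L5: {g} / ∅
  L6: {f} / ∅
  L7: {u} / {u}
  L8: {f,g} / {g}
  L9: {g,u} / ∅

Live sets:
  L0: in=∅ out={g,u}
  L1: in={u} out={u}
  L2: in={u} out={g,u}
  L3: in={g,u} out={g,u}
  L4: in={g,u} out={g,u}
  L5: in={u} out={g,u}
  L6: in=∅ out=∅
  L7: in={g,u} out={g}
  L8: in={g} out=∅
  L9: in=∅ out=∅

Interfere edges:
  e — {g,u}
  f — {g,u}
  g — {e,f,u}
  u — {e,f,g}

Chromatic number:
  {e,g,u} pairwise interfere (3-clique) ⇒ χ ≥ 3
  assign e→c2 f→c2 g→c0 u→c1 — no edge inside a register ⇒ χ ≤ 3
  χ = 3

Answer: 3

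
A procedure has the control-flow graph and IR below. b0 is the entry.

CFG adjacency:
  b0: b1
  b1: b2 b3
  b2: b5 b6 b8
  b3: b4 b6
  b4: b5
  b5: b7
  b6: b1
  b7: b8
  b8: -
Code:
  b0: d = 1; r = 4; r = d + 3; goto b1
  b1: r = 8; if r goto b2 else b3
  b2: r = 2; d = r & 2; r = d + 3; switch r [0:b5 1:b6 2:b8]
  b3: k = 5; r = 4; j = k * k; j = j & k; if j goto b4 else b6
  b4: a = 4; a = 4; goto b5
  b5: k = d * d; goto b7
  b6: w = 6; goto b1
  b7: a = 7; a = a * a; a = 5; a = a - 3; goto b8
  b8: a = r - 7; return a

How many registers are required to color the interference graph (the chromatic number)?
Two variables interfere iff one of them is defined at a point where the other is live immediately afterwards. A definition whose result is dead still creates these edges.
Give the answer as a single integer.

Per-block:
  b0 def {d,r} use ∅
  b1 def {r} use ∅
  b2 def {d,r} use ∅
  b3 def {j,k,r} use ∅
  b4 def {a} use ∅
  b5 def {k} use {d}
  b6 def {w} use ∅
  b7 def {a} use ∅
  b8 def {a} use {r}

Backward fixpoint:
  b0: in=∅ out={d}
  b1: in={d} out={d}
  b2: in=∅ out={d,r}
  b3: in={d} out={d,r}
  b4: in={d,r} out={d,r}
  b5: in={d,r} out={r}
  b6: in={d} out={d}
  b7: in={r} out={r}
  b8: in={r} out=∅

Interference:
  a: {d,r}
  d: {a,j,k,r,w}
  j: {d,k,r}
  k: {d,j,r}
  r: {a,d,j,k}
  w: {d}

Chromatic number:
  clique {d,j,k,r} ⇒ need ≥ 4
  4-colouring: c0={d}  c1={r,w}  c2={a,j}  c3={k}
  χ = 4

Answer: 4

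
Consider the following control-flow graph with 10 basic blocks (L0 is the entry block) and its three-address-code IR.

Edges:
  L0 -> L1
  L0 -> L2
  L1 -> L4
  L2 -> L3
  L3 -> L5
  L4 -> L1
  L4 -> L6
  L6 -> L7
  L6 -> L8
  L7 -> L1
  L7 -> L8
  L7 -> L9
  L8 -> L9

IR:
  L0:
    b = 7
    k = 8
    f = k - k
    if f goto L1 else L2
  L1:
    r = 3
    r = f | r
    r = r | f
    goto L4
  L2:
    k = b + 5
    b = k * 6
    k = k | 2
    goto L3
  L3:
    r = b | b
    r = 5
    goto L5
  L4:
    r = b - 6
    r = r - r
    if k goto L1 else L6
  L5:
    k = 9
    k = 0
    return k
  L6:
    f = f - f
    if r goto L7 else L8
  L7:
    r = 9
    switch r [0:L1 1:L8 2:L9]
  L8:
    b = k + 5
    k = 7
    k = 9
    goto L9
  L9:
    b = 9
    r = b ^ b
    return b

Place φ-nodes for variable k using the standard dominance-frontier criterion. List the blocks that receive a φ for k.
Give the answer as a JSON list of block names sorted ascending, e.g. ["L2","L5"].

idom tree: L1←L0 L2←L0 L3←L2 L4←L1 L5←L3 L6←L4 L7←L6 L8←L6 L9←L6
Join-block Dom:
  L1: preds {L0,L4,L7}: {L0} ∩ {L0,L1,L4} ∩ {L0,L1,L4,L6,L7} = {L0}; idom=L0
  L8: preds {L6,L7}: {L0,L1,L4,L6} ∩ {L0,L1,L4,L6,L7} = {L0,L1,L4,L6}; idom=L6
  L9: preds {L7,L8}: {L0,L1,L4,L6,L7} ∩ {L0,L1,L4,L6,L8} = {L0,L1,L4,L6}; idom=L6

Frontier:
  join L1 pred L0: · stop@L0
  join L1 pred L4: L4→L1 stop@L0
  join L1 pred L7: L7→L6→L4→L1 stop@L0
  join L8 pred L6: · stop@L6
  join L8 pred L7: L7 stop@L6
  join L9 pred L7: L7 stop@L6
  join L9 pred L8: L8 stop@L6
  L0: DF=∅
  L1: DF={L1}
  L2: DF=∅
  L3: DF=∅
  L4: DF={L1}
  L5: DF=∅
  L6: DF={L1}
  L7: DF={L1,L8,L9}
  L8: DF={L9}
  L9: DF=∅

φ for k: defs {L0,L2,L5,L8}
  DF⁺ = {L9}

Answer: ["L9"]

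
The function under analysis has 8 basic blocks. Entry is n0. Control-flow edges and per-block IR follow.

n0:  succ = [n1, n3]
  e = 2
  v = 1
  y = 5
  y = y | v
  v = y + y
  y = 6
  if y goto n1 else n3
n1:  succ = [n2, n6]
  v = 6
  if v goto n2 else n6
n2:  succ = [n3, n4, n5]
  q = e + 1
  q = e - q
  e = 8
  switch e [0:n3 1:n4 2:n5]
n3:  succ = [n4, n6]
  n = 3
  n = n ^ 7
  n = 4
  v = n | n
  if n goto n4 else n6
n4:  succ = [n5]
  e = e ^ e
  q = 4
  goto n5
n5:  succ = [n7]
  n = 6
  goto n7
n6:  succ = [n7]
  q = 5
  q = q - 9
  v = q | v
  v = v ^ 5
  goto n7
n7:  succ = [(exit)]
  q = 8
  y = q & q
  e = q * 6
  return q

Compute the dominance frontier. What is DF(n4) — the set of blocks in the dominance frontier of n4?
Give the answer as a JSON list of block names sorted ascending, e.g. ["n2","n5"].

idom tree: n1←n0 n2←n1 n3←n0 n4←n0 n5←n0 n6←n0 n7←n0
Dom at joins:
  n3: preds {n0,n2}: {n0} ∩ {n0,n1,n2} = {n0}; idom=n0
  n4: preds {n2,n3}: {n0,n1,n2} ∩ {n0,n3} = {n0}; idom=n0
  n5: preds {n2,n4}: {n0,n1,n2} ∩ {n0,n4} = {n0}; idom=n0
  n6: preds {n1,n3}: {n0,n1} ∩ {n0,n3} = {n0}; idom=n0
  n7: preds {n5,n6}: {n0,n5} ∩ {n0,n6} = {n0}; idom=n0

Frontier:
  join n3 pred n0: · stop@n0
  join n3 pred n2: n2→n1 stop@n0
  join n4 pred n2: n2→n1 stop@n0
  join n4 pred n3: n3 stop@n0
  join n5 pred n2: n2→n1 stop@n0
  join n5 pred n4: n4 stop@n0
  join n6 pred n1: n1 stop@n0
  join n6 pred n3: n3 stop@n0
  join n7 pred n5: n5 stop@n0
  join n7 pred n6: n6 stop@n0
  n0: DF=∅
  n1: DF={n3,n4,n5,n6}
  n2: DF={n3,n4,n5}
  n3: DF={n4,n6}
  n4: DF={n5}
  n5: DF={n7}
  n6: DF={n7}
  n7: DF=∅

DF(n4) = ["n5"]

Answer: ["n5"]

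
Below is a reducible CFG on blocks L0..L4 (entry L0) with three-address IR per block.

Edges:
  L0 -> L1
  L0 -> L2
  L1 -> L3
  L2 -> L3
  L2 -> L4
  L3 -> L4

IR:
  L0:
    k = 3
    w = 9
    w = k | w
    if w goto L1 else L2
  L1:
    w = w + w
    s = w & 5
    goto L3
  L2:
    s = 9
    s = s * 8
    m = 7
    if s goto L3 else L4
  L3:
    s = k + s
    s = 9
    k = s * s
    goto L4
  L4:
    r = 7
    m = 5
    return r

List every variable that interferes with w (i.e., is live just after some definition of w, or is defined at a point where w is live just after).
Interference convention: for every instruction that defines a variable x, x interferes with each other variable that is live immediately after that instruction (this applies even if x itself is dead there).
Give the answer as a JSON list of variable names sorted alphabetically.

def/use:
  L0: {k,w} / ∅
  L1: {s,w} / {w}
  L2: {m,s} / ∅
  L3: {k,s} / {k,s}
  L4: {m,r} / ∅

Backward fixpoint:
  live L0: ∅→{k,w}
  live L1: {k,w}→{k,s}
  live L2: {k}→{k,s}
  live L3: {k,s}→∅
  live L4: ∅→∅

Conflict graph:
  k↔{m,s,w}
  m↔{k,r,s}
  r↔{m}
  s↔{k,m}
  w↔{k}

N(w) = ["k"]

Answer: ["k"]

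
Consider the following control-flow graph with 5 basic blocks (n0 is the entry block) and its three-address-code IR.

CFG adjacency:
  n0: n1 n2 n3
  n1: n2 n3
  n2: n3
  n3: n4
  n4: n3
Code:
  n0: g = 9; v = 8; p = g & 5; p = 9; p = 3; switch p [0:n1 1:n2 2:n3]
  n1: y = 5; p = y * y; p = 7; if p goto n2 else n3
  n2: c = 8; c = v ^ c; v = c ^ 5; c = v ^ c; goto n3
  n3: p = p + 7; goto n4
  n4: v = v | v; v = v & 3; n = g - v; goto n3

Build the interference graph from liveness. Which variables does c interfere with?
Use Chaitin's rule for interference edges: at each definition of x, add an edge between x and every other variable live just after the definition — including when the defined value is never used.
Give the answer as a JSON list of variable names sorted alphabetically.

Block summaries:
  n0: {g,p,v} / ∅
  n1: {p,y} / ∅
  n2: {c,v} / {v}
  n3: {p} / {p}
  n4: {n,v} / {g,v}

Liveness:
  n0: in=∅ out={g,p,v}
  n1: in={g,v} out={g,p,v}
  n2: in={g,p,v} out={g,p,v}
  n3: in={g,p,v} out={g,p,v}
  n4: in={g,p,v} out={g,p,v}

Interfere edges:
  c — {g,p,v}
  g — {c,n,p,v,y}
  n — {g,p,v}
  p — {c,g,n,v}
  v — {c,g,n,p,y}
  y — {g,v}

N(c) = ["g", "p", "v"]

Answer: ["g", "p", "v"]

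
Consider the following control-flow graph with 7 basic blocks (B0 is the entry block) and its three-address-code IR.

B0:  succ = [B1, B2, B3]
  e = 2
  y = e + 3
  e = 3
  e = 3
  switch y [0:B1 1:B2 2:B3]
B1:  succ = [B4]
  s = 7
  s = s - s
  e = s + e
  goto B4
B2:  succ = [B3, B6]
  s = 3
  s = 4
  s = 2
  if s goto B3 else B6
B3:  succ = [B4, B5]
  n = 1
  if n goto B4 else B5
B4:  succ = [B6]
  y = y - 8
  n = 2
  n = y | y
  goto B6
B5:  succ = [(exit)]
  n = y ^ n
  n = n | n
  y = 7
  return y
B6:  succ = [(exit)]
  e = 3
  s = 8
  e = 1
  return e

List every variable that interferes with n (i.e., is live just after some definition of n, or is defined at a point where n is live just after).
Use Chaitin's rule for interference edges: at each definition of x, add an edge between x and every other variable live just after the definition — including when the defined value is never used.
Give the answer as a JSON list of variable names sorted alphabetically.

Answer: ["y"]

Analysis:
def/use:
  B0 def {e,y} use ∅
  B1 def {e,s} use {e}
  B2 def {s} use ∅
  B3 def {n} use ∅
  B4 def {n,y} use {y}
  B5 def {n,y} use {n,y}
  B6 def {e,s} use ∅

Liveness:
  B0: in=∅ out={e,y}
  B1: in={e,y} out={y}
  B2: in={y} out={y}
  B3: in={y} out={n,y}
  B4: in={y} out=∅
  B5: in={n,y} out=∅
  B6: in=∅ out=∅

Conflict graph:
  e — {s,y}
  n — {y}
  s — {e,y}
  y — {e,n,s}

N(n) = ["y"]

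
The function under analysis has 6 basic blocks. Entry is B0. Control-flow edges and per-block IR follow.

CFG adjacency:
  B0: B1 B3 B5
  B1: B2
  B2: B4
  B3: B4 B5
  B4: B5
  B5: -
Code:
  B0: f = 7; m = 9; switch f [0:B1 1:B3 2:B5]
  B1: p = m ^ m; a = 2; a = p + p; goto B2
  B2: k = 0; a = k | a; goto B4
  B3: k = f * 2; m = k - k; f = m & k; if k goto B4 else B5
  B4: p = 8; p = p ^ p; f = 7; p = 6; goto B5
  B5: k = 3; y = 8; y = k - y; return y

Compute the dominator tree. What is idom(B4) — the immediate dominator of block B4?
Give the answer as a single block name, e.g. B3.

Answer: B0

Analysis:
idom tree: B1←B0 B2←B1 B3←B0 B4←B0 B5←B0
Dom at joins:
  B4: preds {B2,B3}: {B0,B1,B2} ∩ {B0,B3} = {B0}; idom=B0
  B5: preds {B0,B3,B4}: {B0} ∩ {B0,B3} ∩ {B0,B4} = {B0}; idom=B0

idom(B4) = B0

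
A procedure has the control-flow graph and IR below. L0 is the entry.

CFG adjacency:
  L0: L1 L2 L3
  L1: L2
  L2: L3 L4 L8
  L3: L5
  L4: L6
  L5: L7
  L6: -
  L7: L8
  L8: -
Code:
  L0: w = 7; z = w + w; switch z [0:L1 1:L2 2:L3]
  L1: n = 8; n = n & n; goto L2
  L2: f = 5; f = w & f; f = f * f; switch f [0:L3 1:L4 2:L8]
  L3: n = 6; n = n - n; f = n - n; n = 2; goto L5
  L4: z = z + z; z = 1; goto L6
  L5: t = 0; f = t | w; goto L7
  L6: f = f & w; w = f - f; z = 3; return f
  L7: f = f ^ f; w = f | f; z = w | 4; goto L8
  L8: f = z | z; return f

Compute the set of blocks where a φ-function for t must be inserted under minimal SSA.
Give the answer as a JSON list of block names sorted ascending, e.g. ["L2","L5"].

idom tree: L1←L0 L2←L0 L3←L0 L4←L2 L5←L3 L6←L4 L7←L5 L8←L0
Dom at joins:
  L2: preds {L0,L1}: {L0} ∩ {L0,L1} = {L0}; idom=L0
  L3: preds {L0,L2}: {L0} ∩ {L0,L2} = {L0}; idom=L0
  L8: preds {L2,L7}: {L0,L2} ∩ {L0,L3,L5,L7} = {L0}; idom=L0

Frontier:
  join L2 pred L0: · stop@L0
  join L2 pred L1: L1 stop@L0
  join L3 pred L0: · stop@L0
  join L3 pred L2: L2 stop@L0
  join L8 pred L2: L2 stop@L0
  join L8 pred L7: L7→L5→L3 stop@L0
  DF(L0)=∅
  DF(L1)={L2}
  DF(L2)={L3,L8}
  DF(L3)={L8}
  DF(L4)=∅
  DF(L5)={L8}
  DF(L6)=∅
  DF(L7)={L8}
  DF(L8)=∅

φ for t: defs {L5}
  DF⁺ = {L8}

Answer: ["L8"]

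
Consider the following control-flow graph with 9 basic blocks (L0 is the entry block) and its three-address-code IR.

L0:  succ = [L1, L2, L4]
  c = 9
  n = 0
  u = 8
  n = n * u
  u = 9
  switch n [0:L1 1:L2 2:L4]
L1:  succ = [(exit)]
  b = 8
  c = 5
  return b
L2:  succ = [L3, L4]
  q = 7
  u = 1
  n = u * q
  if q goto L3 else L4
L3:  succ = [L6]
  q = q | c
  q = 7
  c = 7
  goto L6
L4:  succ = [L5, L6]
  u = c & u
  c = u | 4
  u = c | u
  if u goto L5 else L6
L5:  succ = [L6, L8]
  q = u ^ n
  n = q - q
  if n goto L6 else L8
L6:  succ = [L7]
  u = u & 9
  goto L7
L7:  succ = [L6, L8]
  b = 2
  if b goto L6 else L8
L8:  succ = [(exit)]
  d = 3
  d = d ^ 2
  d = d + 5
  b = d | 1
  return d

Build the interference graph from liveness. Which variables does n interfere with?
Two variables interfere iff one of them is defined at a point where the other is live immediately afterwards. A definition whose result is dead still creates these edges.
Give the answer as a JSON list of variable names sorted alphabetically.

Per-block:
  L0: def={c,n,u} ue=∅
  L1: def={b,c} ue=∅
  L2: def={n,q,u} ue=∅
  L3: def={c,q} ue={c,q}
  L4: def={c,u} ue={c,u}
  L5: def={n,q} ue={n,u}
  L6: def={u} ue={u}
  L7: def={b} ue=∅
  L8: def={b,d} ue=∅

Backward fixpoint:
  live L0: ∅→{c,n,u}
  live L1: ∅→∅
  live L2: {c}→{c,n,q,u}
  live L3: {c,q,u}→{u}
  live L4: {c,n,u}→{n,u}
  live L5: {n,u}→{u}
  live L6: {u}→{u}
  live L7: {u}→{u}
  live L8: ∅→∅

Interference:
  b — {c,d,u}
  c — {b,n,q,u}
  d — {b}
  n — {c,q,u}
  q — {c,n,u}
  u — {b,c,n,q}

N(n) = ["c", "q", "u"]

Answer: ["c", "q", "u"]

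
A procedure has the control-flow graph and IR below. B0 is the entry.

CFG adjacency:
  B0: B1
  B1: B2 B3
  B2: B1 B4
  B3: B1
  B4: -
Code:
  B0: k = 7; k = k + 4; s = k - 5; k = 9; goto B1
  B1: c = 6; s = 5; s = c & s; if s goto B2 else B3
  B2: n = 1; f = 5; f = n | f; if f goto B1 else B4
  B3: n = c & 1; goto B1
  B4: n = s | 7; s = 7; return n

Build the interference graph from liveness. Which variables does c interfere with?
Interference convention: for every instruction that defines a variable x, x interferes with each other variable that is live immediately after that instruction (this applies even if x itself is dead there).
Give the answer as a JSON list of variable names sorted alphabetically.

def/use:
  B0: def={k,s} ue=∅
  B1: def={c,s} ue=∅
  B2: def={f,n} ue=∅
  B3: def={n} ue={c}
  B4: def={n,s} ue={s}

Liveness:
  B0 li=∅ lo=∅
  B1 li=∅ lo={c,s}
  B2 li={s} lo={s}
  B3 li={c} lo=∅
  B4 li={s} lo=∅

Interference:
  c — {s}
  f — {n,s}
  k — ∅
  n — {f,s}
  s — {c,f,n}

N(c) = ["s"]

Answer: ["s"]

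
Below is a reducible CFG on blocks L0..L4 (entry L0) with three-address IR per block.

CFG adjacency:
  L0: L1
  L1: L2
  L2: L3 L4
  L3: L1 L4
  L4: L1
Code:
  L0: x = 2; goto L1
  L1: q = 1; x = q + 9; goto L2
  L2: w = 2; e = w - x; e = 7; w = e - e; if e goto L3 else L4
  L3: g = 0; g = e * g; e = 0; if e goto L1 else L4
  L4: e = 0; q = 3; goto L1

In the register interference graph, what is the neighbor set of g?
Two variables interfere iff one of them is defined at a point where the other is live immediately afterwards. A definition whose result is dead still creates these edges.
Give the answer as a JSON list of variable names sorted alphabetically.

Answer: ["e"]

Analysis:
def/use:
  L0: def={x} ue=∅
  L1: def={q,x} ue=∅
  L2: def={e,w} ue={x}
  L3: def={e,g} ue={e}
  L4: def={e,q} ue=∅

Backward fixpoint:
  L0 li=∅ lo=∅
  L1 li=∅ lo={x}
  L2 li={x} lo={e}
  L3 li={e} lo=∅
  L4 li=∅ lo=∅

Interference:
  e: {g,w}
  g: {e}
  q: ∅
  w: {e,x}
  x: {w}

N(g) = ["e"]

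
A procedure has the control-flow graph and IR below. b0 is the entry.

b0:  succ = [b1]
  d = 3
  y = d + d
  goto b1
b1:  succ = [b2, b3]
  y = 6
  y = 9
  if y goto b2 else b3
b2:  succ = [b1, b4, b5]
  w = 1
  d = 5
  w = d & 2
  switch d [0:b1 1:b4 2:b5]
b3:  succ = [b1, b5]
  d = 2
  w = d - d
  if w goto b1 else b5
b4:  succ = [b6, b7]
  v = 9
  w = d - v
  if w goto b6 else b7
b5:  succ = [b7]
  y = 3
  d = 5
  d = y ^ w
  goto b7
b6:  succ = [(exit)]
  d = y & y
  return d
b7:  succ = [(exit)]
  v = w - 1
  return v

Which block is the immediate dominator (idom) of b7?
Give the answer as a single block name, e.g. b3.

idom tree: b1←b0 b2←b1 b3←b1 b4←b2 b5←b1 b6←b4 b7←b1
Join-block Dom:
  b1: preds {b0,b2,b3}: {b0} ∩ {b0,b1,b2} ∩ {b0,b1,b3} = {b0}; idom=b0
  b5: preds {b2,b3}: {b0,b1,b2} ∩ {b0,b1,b3} = {b0,b1}; idom=b1
  b7: preds {b4,b5}: {b0,b1,b2,b4} ∩ {b0,b1,b5} = {b0,b1}; idom=b1

idom(b7) = b1

Answer: b1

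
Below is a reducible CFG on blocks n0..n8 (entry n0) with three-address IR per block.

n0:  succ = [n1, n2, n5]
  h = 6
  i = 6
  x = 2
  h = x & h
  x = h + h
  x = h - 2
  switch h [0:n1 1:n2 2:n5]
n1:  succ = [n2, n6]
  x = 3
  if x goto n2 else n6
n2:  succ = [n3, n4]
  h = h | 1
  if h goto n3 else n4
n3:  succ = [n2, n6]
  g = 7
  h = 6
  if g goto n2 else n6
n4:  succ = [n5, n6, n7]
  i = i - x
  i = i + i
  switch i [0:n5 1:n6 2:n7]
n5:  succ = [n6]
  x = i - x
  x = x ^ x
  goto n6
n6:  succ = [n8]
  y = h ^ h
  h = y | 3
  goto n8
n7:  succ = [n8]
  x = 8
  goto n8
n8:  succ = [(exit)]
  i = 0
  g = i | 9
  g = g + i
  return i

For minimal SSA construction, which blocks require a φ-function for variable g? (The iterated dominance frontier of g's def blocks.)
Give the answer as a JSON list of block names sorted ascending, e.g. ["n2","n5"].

idom tree: n1←n0 n2←n0 n3←n2 n4←n2 n5←n0 n6←n0 n7←n4 n8←n0
Dom∩ at merges:
  n2: preds {n0,n1,n3}: {n0} ∩ {n0,n1} ∩ {n0,n2,n3} = {n0}; idom=n0
  n5: preds {n0,n4}: {n0} ∩ {n0,n2,n4} = {n0}; idom=n0
  n6: preds {n1,n3,n4,n5}: {n0,n1} ∩ {n0,n2,n3} ∩ {n0,n2,n4} ∩ {n0,n5} = {n0}; idom=n0
  n8: preds {n6,n7}: {n0,n6} ∩ {n0,n2,n4,n7} = {n0}; idom=n0

DF walk-up:
  join n2 pred n0: · stop@n0
  join n2 pred n1: n1 stop@n0
  join n2 pred n3: n3→n2 stop@n0
  join n5 pred n0: · stop@n0
  join n5 pred n4: n4→n2 stop@n0
  join n6 pred n1: n1 stop@n0
  join n6 pred n3: n3→n2 stop@n0
  join n6 pred n4: n4→n2 stop@n0
  join n6 pred n5: n5 stop@n0
  join n8 pred n6: n6 stop@n0
  join n8 pred n7: n7→n4→n2 stop@n0
  n0: DF=∅
  n1: DF={n2,n6}
  n2: DF={n2,n5,n6,n8}
  n3: DF={n2,n6}
  n4: DF={n5,n6,n8}
  n5: DF={n6}
  n6: DF={n8}
  n7: DF={n8}
  n8: DF=∅

φ for g: defs {n3,n8}
  DF⁺ = {n2,n5,n6,n8}

Answer: ["n2", "n5", "n6", "n8"]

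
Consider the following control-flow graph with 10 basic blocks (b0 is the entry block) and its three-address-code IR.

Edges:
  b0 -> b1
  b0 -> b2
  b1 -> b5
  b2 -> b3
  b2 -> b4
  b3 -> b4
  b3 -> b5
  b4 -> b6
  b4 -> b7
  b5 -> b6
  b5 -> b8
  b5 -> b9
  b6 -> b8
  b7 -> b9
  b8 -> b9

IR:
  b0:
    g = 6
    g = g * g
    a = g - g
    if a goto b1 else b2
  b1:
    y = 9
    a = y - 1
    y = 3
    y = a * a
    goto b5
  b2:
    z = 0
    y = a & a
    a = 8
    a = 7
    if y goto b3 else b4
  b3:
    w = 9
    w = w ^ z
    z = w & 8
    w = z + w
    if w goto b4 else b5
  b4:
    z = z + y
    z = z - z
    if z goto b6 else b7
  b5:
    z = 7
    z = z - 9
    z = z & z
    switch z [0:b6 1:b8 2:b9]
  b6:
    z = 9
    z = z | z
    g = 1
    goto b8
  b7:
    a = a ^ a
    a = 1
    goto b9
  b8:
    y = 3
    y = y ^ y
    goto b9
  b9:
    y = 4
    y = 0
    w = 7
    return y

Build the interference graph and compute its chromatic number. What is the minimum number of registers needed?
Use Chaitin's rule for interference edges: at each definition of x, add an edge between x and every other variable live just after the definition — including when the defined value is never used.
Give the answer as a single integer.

Answer: 4

Derivation:
Block summaries:
  b0: def={a,g} ue=∅
  b1: def={a,y} ue=∅
  b2: def={a,y,z} ue={a}
  b3: def={w,z} ue={z}
  b4: def={z} ue={y,z}
  b5: def={z} ue=∅
  b6: def={g,z} ue=∅
  b7: def={a} ue={a}
  b8: def={y} ue=∅
  b9: def={w,y} ue=∅

Liveness:
  live b0: ∅→{a}
  live b1: ∅→∅
  live b2: {a}→{a,y,z}
  live b3: {a,y,z}→{a,y,z}
  live b4: {a,y,z}→{a}
  live b5: ∅→∅
  live b6: ∅→∅
  live b7: {a}→∅
  live b8: ∅→∅
  live b9: ∅→∅

Interfere edges:
  a — {w,y,z}
  g — ∅
  w — {a,y,z}
  y — {a,w,z}
  z — {a,w,y}

Registers:
  clique {a,w,y,z} ⇒ need ≥ 4
  4-colouring: R0={a,g}  R1={w}  R2={y}  R3={z}
  χ = 4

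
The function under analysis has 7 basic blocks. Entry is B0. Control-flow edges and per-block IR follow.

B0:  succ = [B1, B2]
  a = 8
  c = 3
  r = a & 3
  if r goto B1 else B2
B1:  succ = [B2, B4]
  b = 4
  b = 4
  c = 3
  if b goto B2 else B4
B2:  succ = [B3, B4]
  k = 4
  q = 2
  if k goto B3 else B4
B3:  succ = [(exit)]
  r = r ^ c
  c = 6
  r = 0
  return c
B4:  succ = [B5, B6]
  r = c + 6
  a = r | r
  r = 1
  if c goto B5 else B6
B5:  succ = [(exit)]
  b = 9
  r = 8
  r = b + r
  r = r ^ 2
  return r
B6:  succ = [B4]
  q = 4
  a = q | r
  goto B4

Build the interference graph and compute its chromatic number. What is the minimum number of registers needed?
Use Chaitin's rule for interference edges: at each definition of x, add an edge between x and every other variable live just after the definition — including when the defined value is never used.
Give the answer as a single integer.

Per-block:
  B0 def {a,c,r} use ∅
  B1 def {b,c} use ∅
  B2 def {k,q} use ∅
  B3 def {c,r} use {c,r}
  B4 def {a,r} use {c}
  B5 def {b,r} use ∅
  B6 def {a,q} use {r}

Live sets:
  B0 li=∅ lo={c,r}
  B1 li={r} lo={c,r}
  B2 li={c,r} lo={c,r}
  B3 li={c,r} lo=∅
  B4 li={c} lo={c,r}
  B5 li=∅ lo=∅
  B6 li={c,r} lo={c}

Interfere edges:
  a: {c}
  b: {c,r}
  c: {a,b,k,q,r}
  k: {c,q,r}
  q: {c,k,r}
  r: {b,c,k,q}

Colouring:
  {c,k,q,r} pairwise interfere (4-clique) ⇒ χ ≥ 4
  assign a→r1 b→r2 c→r0 k→r2 q→r3 r→r1 — no edge inside a register ⇒ χ ≤ 4
  χ = 4

Answer: 4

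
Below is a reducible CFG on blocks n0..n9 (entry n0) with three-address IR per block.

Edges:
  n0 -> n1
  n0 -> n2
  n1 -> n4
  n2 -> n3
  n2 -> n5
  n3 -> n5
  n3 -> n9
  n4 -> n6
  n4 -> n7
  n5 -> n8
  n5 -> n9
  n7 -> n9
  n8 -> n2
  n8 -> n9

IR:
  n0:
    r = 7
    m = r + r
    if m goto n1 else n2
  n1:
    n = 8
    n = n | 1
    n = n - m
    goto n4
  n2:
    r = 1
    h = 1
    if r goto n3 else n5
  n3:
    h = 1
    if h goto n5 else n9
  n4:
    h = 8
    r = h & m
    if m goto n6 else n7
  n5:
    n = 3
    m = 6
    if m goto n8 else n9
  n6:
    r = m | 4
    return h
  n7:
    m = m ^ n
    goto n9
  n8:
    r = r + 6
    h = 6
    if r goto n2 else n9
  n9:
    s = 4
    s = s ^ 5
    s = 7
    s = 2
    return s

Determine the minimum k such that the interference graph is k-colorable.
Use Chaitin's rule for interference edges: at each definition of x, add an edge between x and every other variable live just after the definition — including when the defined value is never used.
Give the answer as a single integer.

Answer: 4

Analysis:
Block summaries:
  n0: def={m,r} ue=∅
  n1: def={n} ue={m}
  n2: def={h,r} ue=∅
  n3: def={h} ue=∅
  n4: def={h,r} ue={m}
  n5: def={m,n} ue=∅
  n6: def={r} ue={h,m}
  n7: def={m} ue={m,n}
  n8: def={h,r} ue={r}
  n9: def={s} ue=∅

Live sets:
  live n0: ∅→{m}
  live n1: {m}→{m,n}
  live n2: ∅→{r}
  live n3: {r}→{r}
  live n4: {m,n}→{h,m,n}
  live n5: {r}→{r}
  live n6: {h,m}→∅
  live n7: {m,n}→∅
  live n8: {r}→∅
  live n9: ∅→∅

Interference:
  h: {m,n,r}
  m: {h,n,r}
  n: {h,m,r}
  r: {h,m,n}
  s: ∅

Chromatic number:
  clique {h,m,n,r} ⇒ need ≥ 4
  assign h→c0 m→c1 n→c2 r→c3 s→c0 — no edge inside a register ⇒ χ ≤ 4
  χ = 4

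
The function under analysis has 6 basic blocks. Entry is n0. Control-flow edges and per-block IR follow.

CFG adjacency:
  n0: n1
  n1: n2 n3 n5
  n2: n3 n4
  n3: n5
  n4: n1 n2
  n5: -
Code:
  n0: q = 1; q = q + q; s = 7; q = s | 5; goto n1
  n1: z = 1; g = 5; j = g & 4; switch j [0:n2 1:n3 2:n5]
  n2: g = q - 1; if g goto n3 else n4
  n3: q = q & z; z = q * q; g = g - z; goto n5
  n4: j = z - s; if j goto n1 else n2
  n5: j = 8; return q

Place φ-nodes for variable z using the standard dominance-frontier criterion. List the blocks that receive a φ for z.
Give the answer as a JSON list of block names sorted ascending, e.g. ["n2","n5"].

idom tree: n1←n0 n2←n1 n3←n1 n4←n2 n5←n1
Dom at joins:
  n1: preds {n0,n4}: {n0} ∩ {n0,n1,n2,n4} = {n0}; idom=n0
  n2: preds {n1,n4}: {n0,n1} ∩ {n0,n1,n2,n4} = {n0,n1}; idom=n1
  n3: preds {n1,n2}: {n0,n1} ∩ {n0,n1,n2} = {n0,n1}; idom=n1
  n5: preds {n1,n3}: {n0,n1} ∩ {n0,n1,n3} = {n0,n1}; idom=n1

DF derivation:
  n1←n0: walk · to n0
  n1←n4: walk n4→n2→n1 to n0
  n2←n1: walk · to n1
  n2←n4: walk n4→n2 to n1
  n3←n1: walk · to n1
  n3←n2: walk n2 to n1
  n5←n1: walk · to n1
  n5←n3: walk n3 to n1
  n0 → ∅
  n1 → {n1}
  n2 → {n1,n2,n3}
  n3 → {n5}
  n4 → {n1,n2}
  n5 → ∅

φ for z: defs {n1,n3}
  DF⁺ = {n1,n5}

Answer: ["n1", "n5"]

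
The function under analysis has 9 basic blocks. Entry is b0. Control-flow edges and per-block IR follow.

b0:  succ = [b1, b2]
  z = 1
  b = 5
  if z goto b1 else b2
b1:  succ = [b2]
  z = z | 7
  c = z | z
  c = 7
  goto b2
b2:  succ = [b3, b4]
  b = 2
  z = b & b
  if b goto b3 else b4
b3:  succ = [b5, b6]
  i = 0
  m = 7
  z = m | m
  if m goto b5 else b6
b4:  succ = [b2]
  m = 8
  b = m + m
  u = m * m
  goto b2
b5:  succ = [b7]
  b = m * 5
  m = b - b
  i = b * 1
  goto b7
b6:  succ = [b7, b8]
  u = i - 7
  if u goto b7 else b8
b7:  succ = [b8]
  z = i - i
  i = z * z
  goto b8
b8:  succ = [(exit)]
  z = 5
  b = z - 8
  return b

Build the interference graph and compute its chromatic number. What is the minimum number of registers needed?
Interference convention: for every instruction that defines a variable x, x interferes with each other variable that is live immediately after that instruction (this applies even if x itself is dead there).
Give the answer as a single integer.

Per-block:
  b0: {b,z} / ∅
  b1: {c,z} / {z}
  b2: {b,z} / ∅
  b3: {i,m,z} / ∅
  b4: {b,m,u} / ∅
  b5: {b,i,m} / {m}
  b6: {u} / {i}
  b7: {i,z} / {i}
  b8: {b,z} / ∅

Live sets:
  b0: in=∅ out={z}
  b1: in={z} out=∅
  b2: in=∅ out=∅
  b3: in=∅ out={i,m}
  b4: in=∅ out=∅
  b5: in={m} out={i}
  b6: in={i} out={i}
  b7: in={i} out=∅
  b8: in=∅ out=∅

Interference:
  b: {m,z}
  c: ∅
  i: {m,u,z}
  m: {b,i,z}
  u: {i}
  z: {b,i,m}

Colouring:
  lower bound: {b,m,z} mutually conflict ⇒ χ ≥ 3
  3-colouring: c0={b,c,i}  c1={m,u}  c2={z}
  χ = 3

Answer: 3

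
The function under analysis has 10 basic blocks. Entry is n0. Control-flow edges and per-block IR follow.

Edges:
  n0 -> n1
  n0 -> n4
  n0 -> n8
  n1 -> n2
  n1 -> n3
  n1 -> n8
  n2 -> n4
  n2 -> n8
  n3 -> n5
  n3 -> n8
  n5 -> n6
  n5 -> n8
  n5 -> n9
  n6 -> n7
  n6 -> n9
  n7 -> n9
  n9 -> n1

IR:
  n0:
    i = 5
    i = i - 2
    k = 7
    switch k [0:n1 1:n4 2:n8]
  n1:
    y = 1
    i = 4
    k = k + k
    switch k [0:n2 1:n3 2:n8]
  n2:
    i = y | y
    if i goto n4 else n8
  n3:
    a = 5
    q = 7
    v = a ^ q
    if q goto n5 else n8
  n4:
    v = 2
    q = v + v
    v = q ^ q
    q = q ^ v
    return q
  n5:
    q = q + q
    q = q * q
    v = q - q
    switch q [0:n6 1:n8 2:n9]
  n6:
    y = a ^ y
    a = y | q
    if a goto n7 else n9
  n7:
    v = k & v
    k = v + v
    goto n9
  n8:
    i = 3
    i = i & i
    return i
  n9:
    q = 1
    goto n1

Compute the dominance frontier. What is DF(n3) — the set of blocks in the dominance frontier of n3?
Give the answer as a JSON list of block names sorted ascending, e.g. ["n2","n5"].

Answer: ["n1", "n8"]

Working:
idom tree: n1←n0 n2←n1 n3←n1 n4←n0 n5←n3 n6←n5 n7←n6 n8←n0 n9←n5
Join-block Dom:
  n1: preds {n0,n9}: {n0} ∩ {n0,n1,n3,n5,n9} = {n0}; idom=n0
  n4: preds {n0,n2}: {n0} ∩ {n0,n1,n2} = {n0}; idom=n0
  n8: preds {n0,n1,n2,n3,n5}: {n0} ∩ {n0,n1} ∩ {n0,n1,n2} ∩ {n0,n1,n3} ∩ {n0,n1,n3,n5} = {n0}; idom=n0
  n9: preds {n5,n6,n7}: {n0,n1,n3,n5} ∩ {n0,n1,n3,n5,n6} ∩ {n0,n1,n3,n5,n6,n7} = {n0,n1,n3,n5}; idom=n5

Frontier:
  n1←n0: walk · to n0
  n1←n9: walk n9→n5→n3→n1 to n0
  n4←n0: walk · to n0
  n4←n2: walk n2→n1 to n0
  n8←n0: walk · to n0
  n8←n1: walk n1 to n0
  n8←n2: walk n2→n1 to n0
  n8←n3: walk n3→n1 to n0
  n8←n5: walk n5→n3→n1 to n0
  n9←n5: walk · to n5
  n9←n6: walk n6 to n5
  n9←n7: walk n7→n6 to n5
  n0 → ∅
  n1 → {n1,n4,n8}
  n2 → {n4,n8}
  n3 → {n1,n8}
  n4 → ∅
  n5 → {n1,n8}
  n6 → {n9}
  n7 → {n9}
  n8 → ∅
  n9 → {n1}

DF(n3) = ["n1", "n8"]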